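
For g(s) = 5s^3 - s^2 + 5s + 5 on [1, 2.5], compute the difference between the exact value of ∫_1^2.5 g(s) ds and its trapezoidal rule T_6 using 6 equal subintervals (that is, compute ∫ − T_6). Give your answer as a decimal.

-0.39453125

Exact integral: ∫_1^2.5 g(s) ds = 63.328125.
T_6 = 63.72265625.
Error = 63.328125 − 63.72265625 = -0.39453125.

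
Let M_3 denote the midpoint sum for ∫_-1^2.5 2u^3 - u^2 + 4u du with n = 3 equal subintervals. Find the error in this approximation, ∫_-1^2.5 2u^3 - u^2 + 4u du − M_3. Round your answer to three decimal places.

1.389

Exact integral: ∫_-1^2.5 f(u) du ≈ 23.98958.
M_3 ≈ 22.60012.
Error ≈ 23.98958 − 22.60012 ≈ 1.389.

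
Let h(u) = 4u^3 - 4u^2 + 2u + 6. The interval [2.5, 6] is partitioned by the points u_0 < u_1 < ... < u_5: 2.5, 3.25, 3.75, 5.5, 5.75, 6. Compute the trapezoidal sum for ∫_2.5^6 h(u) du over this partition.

Subinterval widths: 0.75, 0.5, 1.75, 0.25, 0.25.
h(2.5) = 48.5, h(3.25) = 107.5625, h(3.75) = 168.1875, h(5.5) = 561.5, h(5.75) = 645.6875, h(6) = 738.
On each subinterval the trapezoid contributes (Δu_i/2)·[h(u_{i-1}) + h(u_i)].
Sum = 1089.796875.

1089.796875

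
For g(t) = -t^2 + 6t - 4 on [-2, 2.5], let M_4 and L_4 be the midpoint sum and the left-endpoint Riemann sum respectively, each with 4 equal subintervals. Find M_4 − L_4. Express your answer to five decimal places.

M_4 ≈ -18.6503906.
L_4 = -33.99609375.
M_4 − L_4 ≈ 15.34570.

15.34570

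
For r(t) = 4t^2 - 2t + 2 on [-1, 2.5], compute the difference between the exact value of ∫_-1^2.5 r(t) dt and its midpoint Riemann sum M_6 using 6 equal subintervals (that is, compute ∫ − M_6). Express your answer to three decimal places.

Exact integral: ∫_-1^2.5 r(t) dt ≈ 23.91667.
M_6 ≈ 23.51968.
Error ≈ 23.91667 − 23.51968 ≈ 0.397.

0.397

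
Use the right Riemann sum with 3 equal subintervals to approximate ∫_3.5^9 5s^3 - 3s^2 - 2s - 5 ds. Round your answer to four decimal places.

10456.4931

Δs = (9 − 3.5)/3 = 11/6.
Right endpoints: 16/3, 43/6, 9.
f(16/3) = 17753/27, f(43/6) = 360077/216, f(9) = 3379.
Sum = Δs · [f(16/3) + f(43/6) + f(9)].
Sum ≈ 10456.4931.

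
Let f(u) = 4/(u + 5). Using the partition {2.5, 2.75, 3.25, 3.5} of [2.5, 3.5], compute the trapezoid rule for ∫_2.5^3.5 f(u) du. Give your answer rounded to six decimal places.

Subinterval widths: 0.25, 0.5, 0.25.
f(2.5) = 8/15, f(2.75) = 16/31, f(3.25) = 16/33, f(3.5) = 8/17.
On each subinterval the trapezoid contributes (Δu_i/2)·[f(u_{i-1}) + f(u_i)].
Sum ≈ 0.500857.

0.500857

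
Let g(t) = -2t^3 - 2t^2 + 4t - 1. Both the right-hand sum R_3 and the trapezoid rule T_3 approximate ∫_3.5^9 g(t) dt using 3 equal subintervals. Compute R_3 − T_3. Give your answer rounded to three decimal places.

-1363.771

R_3 ≈ -5016.35648.
T_3 ≈ -3652.58565.
R_3 − T_3 ≈ -1363.771.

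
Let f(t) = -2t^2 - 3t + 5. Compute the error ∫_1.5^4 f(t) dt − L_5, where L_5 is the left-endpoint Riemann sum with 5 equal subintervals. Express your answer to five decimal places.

Exact integral: ∫_1.5^4 f(t) dt ≈ -48.5416667.
L_5 = -40.
Error ≈ -48.5416667 − (-40) ≈ -8.54167.

-8.54167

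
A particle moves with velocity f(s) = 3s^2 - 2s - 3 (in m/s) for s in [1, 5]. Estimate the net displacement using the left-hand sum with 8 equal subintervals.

72.5

Δs = (5 − 1)/8 = 0.5.
Left endpoints: 1, 1.5, 2, 2.5, 3, 3.5, 4, 4.5.
f(1) = -2, f(1.5) = 0.75, f(2) = 5, f(2.5) = 10.75, f(3) = 18, f(3.5) = 26.75, f(4) = 37, f(4.5) = 48.75.
Sum = Δs · [f(1) + f(1.5) + f(2) + ...].
Sum = 72.5.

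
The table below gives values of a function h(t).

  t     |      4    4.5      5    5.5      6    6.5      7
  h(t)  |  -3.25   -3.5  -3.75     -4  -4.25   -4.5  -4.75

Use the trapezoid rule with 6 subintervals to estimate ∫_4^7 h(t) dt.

Δt = 0.5.
T_6 = (0.5/2)·[(-3.25) + 2·(-3.5) + 2·(-3.75) + 2·(-4) + 2·(-4.25) + 2·(-4.5) + (-4.75)] = -12.

-12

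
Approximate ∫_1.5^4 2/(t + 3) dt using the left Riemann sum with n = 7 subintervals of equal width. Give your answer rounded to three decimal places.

0.913

Δt = (4 − 1.5)/7 = 5/14.
Left endpoints: 1.5, 13/7, 31/14, 18/7, 41/14, 23/7, 51/14.
f(1.5) = 4/9, f(13/7) = 7/17, f(31/14) = 28/73, f(18/7) = 14/39, f(41/14) = 28/83, f(23/7) = 7/22, f(51/14) = 28/93.
Sum = Δt · [f(1.5) + f(13/7) + f(31/14) + ...].
Sum ≈ 0.913.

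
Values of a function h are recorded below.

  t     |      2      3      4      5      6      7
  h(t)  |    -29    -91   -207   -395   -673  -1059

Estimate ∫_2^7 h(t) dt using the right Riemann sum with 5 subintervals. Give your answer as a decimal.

-2425

Δt = 1.
Sum = 1·[(-91) + (-207) + (-395) + (-673) + (-1059)] = -2425.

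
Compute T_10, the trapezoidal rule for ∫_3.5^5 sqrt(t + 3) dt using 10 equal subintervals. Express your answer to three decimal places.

Δt = (5 − 3.5)/10 = 0.15.
f(3.5) ≈ 2.550, f(3.65) ≈ 2.579, f(3.8) ≈ 2.608, f(3.95) ≈ 2.636, f(4.1) ≈ 2.665, f(4.25) ≈ 2.693, f(4.4) ≈ 2.720, f(4.55) ≈ 2.748, f(4.7) ≈ 2.775, f(4.85) ≈ 2.802, f(5) ≈ 2.828.
T_10 = (Δt/2)·[f(t_0) + 2f(t_1) + ... + 2f(t_{9}) + f(t_10)].
Sum ≈ 4.037.

4.037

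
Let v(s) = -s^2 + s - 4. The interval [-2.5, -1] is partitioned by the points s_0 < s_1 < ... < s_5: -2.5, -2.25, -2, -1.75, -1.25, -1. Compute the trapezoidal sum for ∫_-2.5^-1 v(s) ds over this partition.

-13.53125

Subinterval widths: 0.25, 0.25, 0.25, 0.5, 0.25.
v(-2.5) = -12.75, v(-2.25) = -11.3125, v(-2) = -10, v(-1.75) = -8.8125, v(-1.25) = -6.8125, v(-1) = -6.
On each subinterval the trapezoid contributes (Δs_i/2)·[v(s_{i-1}) + v(s_i)].
Sum = -13.53125.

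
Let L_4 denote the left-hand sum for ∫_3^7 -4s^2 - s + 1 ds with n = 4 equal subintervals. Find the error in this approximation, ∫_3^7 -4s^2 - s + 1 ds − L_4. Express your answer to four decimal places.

Exact integral: ∫_3^7 f(s) ds ≈ -437.333333.
L_4 = -358.
Error ≈ -437.333333 − (-358) ≈ -79.3333.

-79.3333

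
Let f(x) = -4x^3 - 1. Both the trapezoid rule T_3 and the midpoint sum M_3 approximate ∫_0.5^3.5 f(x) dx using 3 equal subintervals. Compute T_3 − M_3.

-18

T_3 = -165.
M_3 = -147.
T_3 − M_3 = -18.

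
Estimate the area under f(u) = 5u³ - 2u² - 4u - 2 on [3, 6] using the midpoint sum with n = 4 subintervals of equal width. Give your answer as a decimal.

Δu = (6 − 3)/4 = 0.75.
Midpoints: 3.375, 4.125, 4.875, 5.625.
f(3.375) = 78815/512, f(4.125) = 152789/512, f(4.875) = 261251/512, f(5.625) = 410681/512.
Sum = Δu · [f(3.375) + f(4.125) + f(4.875) + f(5.625)].
Sum = 1323.5390625.

1323.5390625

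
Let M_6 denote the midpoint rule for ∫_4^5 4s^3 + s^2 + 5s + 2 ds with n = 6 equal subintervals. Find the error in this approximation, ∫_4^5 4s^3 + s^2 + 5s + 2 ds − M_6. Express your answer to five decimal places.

0.12731

Exact integral: ∫_4^5 f(s) ds ≈ 413.8333333.
M_6 ≈ 413.7060185.
Error ≈ 413.8333333 − 413.7060185 ≈ 0.12731.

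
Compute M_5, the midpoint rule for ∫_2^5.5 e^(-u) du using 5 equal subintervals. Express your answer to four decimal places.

Δu = (5.5 − 2)/5 = 0.7.
Midpoints: 2.35, 3.05, 3.75, 4.45, 5.15.
f(2.35) ≈ 0.0954, f(3.05) ≈ 0.0474, f(3.75) ≈ 0.0235, f(4.45) ≈ 0.0117, f(5.15) ≈ 0.0058.
Sum = Δu · [f(2.35) + f(3.05) + f(3.75) + f(4.45) + f(5.15)].
Sum ≈ 0.1286.

0.1286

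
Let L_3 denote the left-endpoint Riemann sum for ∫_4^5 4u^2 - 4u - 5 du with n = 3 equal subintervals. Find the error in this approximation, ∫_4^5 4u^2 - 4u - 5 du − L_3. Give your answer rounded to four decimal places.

5.2593

Exact integral: ∫_4^5 f(u) du ≈ 58.333333.
L_3 ≈ 53.074074.
Error ≈ 58.333333 − 53.074074 ≈ 5.2593.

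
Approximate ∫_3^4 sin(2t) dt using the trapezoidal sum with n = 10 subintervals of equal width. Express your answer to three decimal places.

Δt = (4 − 3)/10 = 0.1.
f(3) ≈ -0.279, f(3.1) ≈ -0.083, f(3.2) ≈ 0.117, f(3.3) ≈ 0.312, f(3.4) ≈ 0.494, f(3.5) ≈ 0.657, f(3.6) ≈ 0.794, f(3.7) ≈ 0.899, f(3.8) ≈ 0.968, f(3.9) ≈ 0.999, f(4) ≈ 0.989.
T_10 = (Δt/2)·[f(t_0) + 2f(t_1) + ... + 2f(t_{9}) + f(t_10)].
Sum ≈ 0.551.

0.551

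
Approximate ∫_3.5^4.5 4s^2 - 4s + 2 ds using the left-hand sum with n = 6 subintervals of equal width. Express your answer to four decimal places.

Δs = (4.5 − 3.5)/6 = 1/6.
Left endpoints: 3.5, 11/3, 23/6, 4, 25/6, 13/3.
f(3.5) = 37, f(11/3) = 370/9, f(23/6) = 409/9, f(4) = 50, f(25/6) = 493/9, f(13/3) = 538/9.
Sum = Δs · [f(3.5) + f(11/3) + f(23/6) + ...].
Sum ≈ 48.0185.

48.0185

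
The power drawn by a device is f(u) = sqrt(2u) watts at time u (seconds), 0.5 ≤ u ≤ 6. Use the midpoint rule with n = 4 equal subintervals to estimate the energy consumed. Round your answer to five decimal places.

13.57234

Δu = (6 − 0.5)/4 = 1.375.
Midpoints: 1.1875, 2.5625, 3.9375, 5.3125.
f(1.1875) ≈ 1.54110, f(2.5625) ≈ 2.26385, f(3.9375) ≈ 2.80624, f(5.3125) ≈ 3.25960.
Sum = Δu · [f(1.1875) + f(2.5625) + f(3.9375) + f(5.3125)].
Sum ≈ 13.57234.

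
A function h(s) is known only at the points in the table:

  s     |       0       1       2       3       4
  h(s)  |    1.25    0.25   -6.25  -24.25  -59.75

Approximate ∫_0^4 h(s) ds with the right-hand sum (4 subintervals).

Δs = 1.
Sum = 1·[0.25 + (-6.25) + (-24.25) + (-59.75)] = -90.

-90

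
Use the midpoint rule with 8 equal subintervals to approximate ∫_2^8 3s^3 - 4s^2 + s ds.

2406.46875

Δs = (8 − 2)/8 = 0.75.
Midpoints: 2.375, 3.125, 3.875, 4.625, 5.375, 6.125, 6.875, 7.625.
f(2.375) = 10241/512, f(3.125) = 28475/512, f(3.875) = 60605/512, f(4.625) = 110519/512, f(5.375) = 182105/512, f(6.125) = 279251/512, f(6.875) = 405845/512, f(7.625) = 565775/512.
Sum = Δs · [f(2.375) + f(3.125) + f(3.875) + ...].
Sum = 2406.46875.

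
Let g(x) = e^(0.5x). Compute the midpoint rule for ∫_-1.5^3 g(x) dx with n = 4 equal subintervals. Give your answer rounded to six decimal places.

Δx = (3 − (-1.5))/4 = 1.125.
Midpoints: -0.9375, 0.1875, 1.3125, 2.4375.
g(-0.9375) ≈ 0.625784, g(0.1875) ≈ 1.098285, g(1.3125) ≈ 1.927550, g(2.4375) ≈ 3.382956.
Sum = Δx · [g(-0.9375) + g(0.1875) + g(1.3125) + g(2.4375)].
Sum ≈ 7.913898.

7.913898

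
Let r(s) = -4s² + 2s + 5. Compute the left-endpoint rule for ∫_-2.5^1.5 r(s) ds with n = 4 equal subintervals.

-24

Δs = (1.5 − (-2.5))/4 = 1.
Left endpoints: -2.5, -1.5, -0.5, 0.5.
r(-2.5) = -25, r(-1.5) = -7, r(-0.5) = 3, r(0.5) = 5.
Sum = Δs · [r(-2.5) + r(-1.5) + r(-0.5) + r(0.5)].
Sum = -24.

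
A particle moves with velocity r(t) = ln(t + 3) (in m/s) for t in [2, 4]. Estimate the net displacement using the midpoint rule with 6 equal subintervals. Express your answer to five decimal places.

Δt = (4 − 2)/6 = 1/3.
Midpoints: 13/6, 2.5, 17/6, 19/6, 3.5, 23/6.
r(13/6) ≈ 1.64223, r(2.5) ≈ 1.70475, r(17/6) ≈ 1.76359, r(19/6) ≈ 1.81916, r(3.5) ≈ 1.87180, r(23/6) ≈ 1.92181.
Sum = Δt · [r(13/6) + r(2.5) + r(17/6) + ...].
Sum ≈ 3.57445.

3.57445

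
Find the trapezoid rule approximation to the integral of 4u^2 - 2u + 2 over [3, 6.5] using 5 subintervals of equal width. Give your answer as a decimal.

Δu = (6.5 − 3)/5 = 0.7.
f(3) = 32, f(3.7) = 49.36, f(4.4) = 70.64, f(5.1) = 95.84, f(5.8) = 124.96, f(6.5) = 158.
T_5 = (Δu/2)·[f(u_0) + 2f(u_1) + ... + 2f(u_{4}) + f(u_5)].
Sum = 305.06.

305.06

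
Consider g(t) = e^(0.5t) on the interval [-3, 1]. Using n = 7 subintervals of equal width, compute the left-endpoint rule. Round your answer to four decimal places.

2.4632

Δt = (1 − (-3))/7 = 4/7.
Left endpoints: -3, -17/7, -13/7, -9/7, -5/7, -1/7, 3/7.
g(-3) ≈ 0.2231, g(-17/7) ≈ 0.2969, g(-13/7) ≈ 0.3951, g(-9/7) ≈ 0.5258, g(-5/7) ≈ 0.6997, g(-1/7) ≈ 0.9311, g(3/7) ≈ 1.2390.
Sum = Δt · [g(-3) + g(-17/7) + g(-13/7) + ...].
Sum ≈ 2.4632.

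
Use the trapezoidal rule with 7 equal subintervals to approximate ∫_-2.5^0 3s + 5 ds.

3.125

Δs = (0 − (-2.5))/7 = 5/14.
f(-2.5) = -2.5, f(-15/7) = -10/7, f(-25/14) = -5/14, f(-10/7) = 5/7, f(-15/14) = 25/14, f(-5/7) = 20/7, f(-5/14) = 55/14, f(0) = 5.
T_7 = (Δs/2)·[f(s_0) + 2f(s_1) + ... + 2f(s_{6}) + f(s_7)].
Sum = 3.125.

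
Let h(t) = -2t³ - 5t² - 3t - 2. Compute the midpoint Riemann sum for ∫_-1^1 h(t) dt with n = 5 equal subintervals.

-7.2

Δt = (1 − (-1))/5 = 0.4.
Midpoints: -0.8, -0.4, 0, 0.4, 0.8.
h(-0.8) = -1.776, h(-0.4) = -1.472, h(0) = -2, h(0.4) = -4.128, h(0.8) = -8.624.
Sum = Δt · [h(-0.8) + h(-0.4) + h(0) + h(0.4) + h(0.8)].
Sum = -7.2.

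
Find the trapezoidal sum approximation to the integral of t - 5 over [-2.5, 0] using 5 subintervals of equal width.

Δt = (0 − (-2.5))/5 = 0.5.
f(-2.5) = -7.5, f(-2) = -7, f(-1.5) = -6.5, f(-1) = -6, f(-0.5) = -5.5, f(0) = -5.
T_5 = (Δt/2)·[f(t_0) + 2f(t_1) + ... + 2f(t_{4}) + f(t_5)].
Sum = -15.625.

-15.625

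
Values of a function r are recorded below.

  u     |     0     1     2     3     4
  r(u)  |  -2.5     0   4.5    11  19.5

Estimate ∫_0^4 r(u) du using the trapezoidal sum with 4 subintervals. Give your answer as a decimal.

Δu = 1.
T_4 = (1/2)·[(-2.5) + 2·0 + 2·4.5 + 2·11 + 19.5] = 24.

24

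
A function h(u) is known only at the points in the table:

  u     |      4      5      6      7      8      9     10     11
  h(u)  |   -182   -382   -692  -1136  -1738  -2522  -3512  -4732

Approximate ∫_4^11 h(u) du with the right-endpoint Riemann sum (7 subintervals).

Δu = 1.
Sum = 1·[(-382) + (-692) + (-1136) + (-1738) + (-2522) + (-3512) + (-4732)] = -14714.

-14714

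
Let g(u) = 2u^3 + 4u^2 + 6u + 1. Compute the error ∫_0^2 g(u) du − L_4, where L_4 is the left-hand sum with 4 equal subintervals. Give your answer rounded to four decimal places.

10.1667

Exact integral: ∫_0^2 g(u) du ≈ 32.666667.
L_4 = 22.5.
Error ≈ 32.666667 − 22.5 ≈ 10.1667.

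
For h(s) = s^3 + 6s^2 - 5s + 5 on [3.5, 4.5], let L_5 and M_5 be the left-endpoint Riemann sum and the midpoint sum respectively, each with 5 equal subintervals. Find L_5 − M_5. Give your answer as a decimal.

-8.945

L_5 = 137.495.
M_5 = 146.44.
L_5 − M_5 = -8.945.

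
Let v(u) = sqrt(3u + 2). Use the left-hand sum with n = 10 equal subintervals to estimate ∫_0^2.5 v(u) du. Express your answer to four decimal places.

Δu = (2.5 − 0)/10 = 0.25.
Left endpoints: 0, 0.25, 0.5, 0.75, 1, 1.25, 1.5, 1.75, 2, 2.25.
v(0) ≈ 1.4142, v(0.25) ≈ 1.6583, v(0.5) ≈ 1.8708, v(0.75) ≈ 2.0616, v(1) ≈ 2.2361, v(1.25) ≈ 2.3979, v(1.5) ≈ 2.5495, v(1.75) ≈ 2.6926, v(2) ≈ 2.8284, v(2.25) ≈ 2.9580.
Sum = Δu · [v(0) + v(0.25) + v(0.5) + ...].
Sum ≈ 5.6669.

5.6669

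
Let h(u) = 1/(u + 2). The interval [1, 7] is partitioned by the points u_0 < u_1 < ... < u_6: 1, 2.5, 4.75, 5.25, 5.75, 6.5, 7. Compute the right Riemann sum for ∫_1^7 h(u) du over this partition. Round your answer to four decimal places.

0.9439

Subinterval widths: 1.5, 2.25, 0.5, 0.5, 0.75, 0.5.
Right endpoints: 2.5, 4.75, 5.25, 5.75, 6.5, 7.
h(2.5) = 2/9, h(4.75) = 4/27, h(5.25) = 4/29, h(5.75) = 4/31, h(6.5) = 2/17, h(7) = 1/9.
Sum = Σ Δu_i · h(u_i).
Sum ≈ 0.9439.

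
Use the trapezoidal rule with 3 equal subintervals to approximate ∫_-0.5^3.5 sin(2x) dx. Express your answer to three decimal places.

Δx = (3.5 − (-0.5))/3 = 4/3.
f(-0.5) ≈ -0.841, f(5/6) ≈ 0.995, f(13/6) ≈ -0.929, f(3.5) ≈ 0.657.
T_3 = (Δx/2)·[f(x_0) + 2f(x_1) + 2f(x_2) + f(x_3)].
Sum ≈ -0.034.

-0.034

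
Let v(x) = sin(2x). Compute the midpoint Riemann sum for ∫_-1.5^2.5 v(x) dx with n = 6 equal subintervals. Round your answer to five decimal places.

Δx = (2.5 − (-1.5))/6 = 2/3.
Midpoints: -7/6, -0.5, 1/6, 5/6, 1.5, 13/6.
v(-7/6) ≈ -0.72309, v(-0.5) ≈ -0.84147, v(1/6) ≈ 0.32719, v(5/6) ≈ 0.99541, v(1.5) ≈ 0.14112, v(13/6) ≈ -0.92901.
Sum = Δx · [v(-7/6) + v(-0.5) + v(1/6) + ...].
Sum ≈ -0.68657.

-0.68657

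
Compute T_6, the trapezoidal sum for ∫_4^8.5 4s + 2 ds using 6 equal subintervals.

Δs = (8.5 − 4)/6 = 0.75.
f(4) = 18, f(4.75) = 21, f(5.5) = 24, f(6.25) = 27, f(7) = 30, f(7.75) = 33, f(8.5) = 36.
T_6 = (Δs/2)·[f(s_0) + 2f(s_1) + ... + 2f(s_{5}) + f(s_6)].
Sum = 121.5.

121.5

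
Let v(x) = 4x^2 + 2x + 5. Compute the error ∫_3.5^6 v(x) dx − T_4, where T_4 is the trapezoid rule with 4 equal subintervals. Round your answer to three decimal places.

Exact integral: ∫_3.5^6 v(x) dx ≈ 267.08333.
T_4 = 267.734375.
Error ≈ 267.08333 − 267.734375 ≈ -0.651.

-0.651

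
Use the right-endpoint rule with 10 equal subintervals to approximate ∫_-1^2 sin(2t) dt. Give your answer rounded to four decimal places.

0.1380

Δt = (2 − (-1))/10 = 0.3.
Right endpoints: -0.7, -0.4, -0.1, 0.2, 0.5, 0.8, 1.1, 1.4, 1.7, 2.
f(-0.7) ≈ -0.9854, f(-0.4) ≈ -0.7174, f(-0.1) ≈ -0.1987, f(0.2) ≈ 0.3894, f(0.5) ≈ 0.8415, f(0.8) ≈ 0.9996, f(1.1) ≈ 0.8085, f(1.4) ≈ 0.3350, f(1.7) ≈ -0.2555, f(2) ≈ -0.7568.
Sum = Δt · [f(-0.7) + f(-0.4) + f(-0.1) + ...].
Sum ≈ 0.1380.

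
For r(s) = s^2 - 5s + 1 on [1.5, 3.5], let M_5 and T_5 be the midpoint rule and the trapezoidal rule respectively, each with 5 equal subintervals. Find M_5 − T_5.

-0.08

M_5 = -9.86.
T_5 = -9.78.
M_5 − T_5 = -0.08.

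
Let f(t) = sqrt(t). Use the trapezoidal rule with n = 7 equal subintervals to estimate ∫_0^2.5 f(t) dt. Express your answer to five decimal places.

Δt = (2.5 − 0)/7 = 5/14.
f(0) ≈ 0.00000, f(5/14) ≈ 0.59761, f(5/7) ≈ 0.84515, f(15/14) ≈ 1.03510, f(10/7) ≈ 1.19523, f(25/14) ≈ 1.33631, f(15/7) ≈ 1.46385, f(2.5) ≈ 1.58114.
T_7 = (Δt/2)·[f(t_0) + 2f(t_1) + ... + 2f(t_{6}) + f(t_7)].
Sum ≈ 2.59422.

2.59422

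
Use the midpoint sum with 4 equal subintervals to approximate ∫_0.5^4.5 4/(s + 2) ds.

Δs = (4.5 − 0.5)/4 = 1.
Midpoints: 1, 2, 3, 4.
f(1) = 4/3, f(2) = 1, f(3) = 0.8, f(4) = 2/3.
Sum = Δs · [f(1) + f(2) + f(3) + f(4)].
Sum = 3.8.

3.8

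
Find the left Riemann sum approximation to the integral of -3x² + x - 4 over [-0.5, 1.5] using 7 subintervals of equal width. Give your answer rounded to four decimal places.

Δx = (1.5 − (-0.5))/7 = 2/7.
Left endpoints: -0.5, -3/14, 1/14, 5/14, 9/14, 13/14, 17/14.
f(-0.5) = -5.25, f(-3/14) = -853/196, f(1/14) = -773/196, f(5/14) = -789/196, f(9/14) = -901/196, f(13/14) = -1109/196, f(17/14) = -1413/196.
Sum = Δx · [f(-0.5) + f(-3/14) + f(1/14) + ...].
Sum ≈ -10.0102.

-10.0102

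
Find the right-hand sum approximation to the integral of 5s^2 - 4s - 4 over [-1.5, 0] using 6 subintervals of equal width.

2.046875

Δs = (0 − (-1.5))/6 = 0.25.
Right endpoints: -1.25, -1, -0.75, -0.5, -0.25, 0.
f(-1.25) = 8.8125, f(-1) = 5, f(-0.75) = 1.8125, f(-0.5) = -0.75, f(-0.25) = -2.6875, f(0) = -4.
Sum = Δs · [f(-1.25) + f(-1) + f(-0.75) + ...].
Sum = 2.046875.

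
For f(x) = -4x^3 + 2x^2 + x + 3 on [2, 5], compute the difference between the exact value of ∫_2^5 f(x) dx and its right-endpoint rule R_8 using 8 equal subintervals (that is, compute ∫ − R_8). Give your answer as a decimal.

82.125

Exact integral: ∫_2^5 f(x) dx = -511.5.
R_8 = -593.625.
Error = -511.5 − (-593.625) = 82.125.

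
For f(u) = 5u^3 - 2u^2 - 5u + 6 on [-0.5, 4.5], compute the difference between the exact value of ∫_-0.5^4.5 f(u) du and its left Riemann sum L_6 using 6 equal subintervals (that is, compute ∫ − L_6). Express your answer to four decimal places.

146.8171

Exact integral: ∫_-0.5^4.5 f(u) du ≈ 431.666667.
L_6 ≈ 284.849537.
Error ≈ 431.666667 − 284.849537 ≈ 146.8171.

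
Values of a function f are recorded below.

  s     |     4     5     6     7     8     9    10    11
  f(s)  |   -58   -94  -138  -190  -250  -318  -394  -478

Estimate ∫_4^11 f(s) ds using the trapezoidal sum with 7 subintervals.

Δs = 1.
T_7 = (1/2)·[(-58) + 2·(-94) + 2·(-138) + 2·(-190) + 2·(-250) + 2·(-318) + 2·(-394) + (-478)] = -1652.

-1652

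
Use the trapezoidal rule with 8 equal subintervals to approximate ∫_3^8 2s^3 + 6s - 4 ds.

Δs = (8 − 3)/8 = 0.625.
f(3) = 68, f(3.625) = 113.01953125, f(4.25) = 175.03125, f(4.875) = 256.96484375, f(5.5) = 361.75, f(6.125) = 492.31640625, f(6.75) = 651.59375, f(7.375) = 842.51171875, f(8) = 1068.
T_8 = (Δs/2)·[f(s_0) + 2f(s_1) + ... + 2f(s_{7}) + f(s_8)].
Sum = 2163.2421875.

2163.2421875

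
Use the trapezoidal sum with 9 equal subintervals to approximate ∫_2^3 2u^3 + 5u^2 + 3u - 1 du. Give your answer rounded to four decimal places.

70.7078

Δu = (3 − 2)/9 = 1/9.
f(2) = 41, f(19/9) = 33851/729, f(20/9) = 38131/729, f(7/3) = 1583/27, f(22/9) = 47693/729, f(23/9) = 52999/729, f(8/3) = 2173/27, f(25/9) = 64721/729, f(26/9) = 71161/729, f(3) = 107.
T_9 = (Δu/2)·[f(u_0) + 2f(u_1) + ... + 2f(u_{8}) + f(u_9)].
Sum ≈ 70.7078.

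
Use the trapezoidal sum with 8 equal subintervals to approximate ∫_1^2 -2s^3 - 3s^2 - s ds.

-16.03125

Δs = (2 − 1)/8 = 0.125.
f(1) = -6, f(1.125) = -7.76953125, f(1.25) = -9.84375, f(1.375) = -12.24609375, f(1.5) = -15, f(1.625) = -18.12890625, f(1.75) = -21.65625, f(1.875) = -25.60546875, f(2) = -30.
T_8 = (Δs/2)·[f(s_0) + 2f(s_1) + ... + 2f(s_{7}) + f(s_8)].
Sum = -16.03125.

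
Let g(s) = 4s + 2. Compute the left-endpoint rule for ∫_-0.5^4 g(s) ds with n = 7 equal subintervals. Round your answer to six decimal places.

Δs = (4 − (-0.5))/7 = 9/14.
Left endpoints: -0.5, 1/7, 11/14, 10/7, 29/14, 19/7, 47/14.
g(-0.5) = 0, g(1/7) = 18/7, g(11/14) = 36/7, g(10/7) = 54/7, g(29/14) = 72/7, g(19/7) = 90/7, g(47/14) = 108/7.
Sum = Δs · [g(-0.5) + g(1/7) + g(11/14) + ...].
Sum ≈ 34.714286.

34.714286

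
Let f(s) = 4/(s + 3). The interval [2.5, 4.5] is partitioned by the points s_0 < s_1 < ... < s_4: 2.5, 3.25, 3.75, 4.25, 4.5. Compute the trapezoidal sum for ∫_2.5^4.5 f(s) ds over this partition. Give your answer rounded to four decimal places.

1.2426

Subinterval widths: 0.75, 0.5, 0.5, 0.25.
f(2.5) = 8/11, f(3.25) = 0.64, f(3.75) = 16/27, f(4.25) = 16/29, f(4.5) = 8/15.
On each subinterval the trapezoid contributes (Δs_i/2)·[f(s_{i-1}) + f(s_i)].
Sum ≈ 1.2426.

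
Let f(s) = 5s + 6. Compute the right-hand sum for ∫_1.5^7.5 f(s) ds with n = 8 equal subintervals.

182.25

Δs = (7.5 − 1.5)/8 = 0.75.
Right endpoints: 2.25, 3, 3.75, 4.5, 5.25, 6, 6.75, 7.5.
f(2.25) = 17.25, f(3) = 21, f(3.75) = 24.75, f(4.5) = 28.5, f(5.25) = 32.25, f(6) = 36, f(6.75) = 39.75, f(7.5) = 43.5.
Sum = Δs · [f(2.25) + f(3) + f(3.75) + ...].
Sum = 182.25.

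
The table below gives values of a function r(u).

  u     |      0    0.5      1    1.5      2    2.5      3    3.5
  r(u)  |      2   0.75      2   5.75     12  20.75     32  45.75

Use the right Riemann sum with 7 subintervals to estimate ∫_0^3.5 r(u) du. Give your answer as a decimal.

59.5

Δu = 0.5.
Sum = 0.5·[0.75 + 2 + 5.75 + 12 + 20.75 + 32 + 45.75] = 59.5.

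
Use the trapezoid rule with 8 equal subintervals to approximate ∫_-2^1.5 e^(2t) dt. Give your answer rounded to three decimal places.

10.666

Δt = (1.5 − (-2))/8 = 0.4375.
f(-2) ≈ 0.018, f(-1.5625) ≈ 0.044, f(-1.125) ≈ 0.105, f(-0.6875) ≈ 0.253, f(-0.25) ≈ 0.607, f(0.1875) ≈ 1.455, f(0.625) ≈ 3.490, f(1.0625) ≈ 8.373, f(1.5) ≈ 20.086.
T_8 = (Δt/2)·[f(t_0) + 2f(t_1) + ... + 2f(t_{7}) + f(t_8)].
Sum ≈ 10.666.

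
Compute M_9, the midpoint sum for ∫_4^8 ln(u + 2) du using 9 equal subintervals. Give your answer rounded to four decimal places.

8.2758

Δu = (8 − 4)/9 = 4/9.
Midpoints: 38/9, 14/3, 46/9, 50/9, 6, 58/9, 62/9, 22/3, 70/9.
f(38/9) ≈ 1.8281, f(14/3) ≈ 1.8971, f(46/9) ≈ 1.9617, f(50/9) ≈ 2.0223, f(6) ≈ 2.0794, f(58/9) ≈ 2.1335, f(62/9) ≈ 2.1848, f(22/3) ≈ 2.2336, f(70/9) ≈ 2.2801.
Sum = Δu · [f(38/9) + f(14/3) + f(46/9) + ...].
Sum ≈ 8.2758.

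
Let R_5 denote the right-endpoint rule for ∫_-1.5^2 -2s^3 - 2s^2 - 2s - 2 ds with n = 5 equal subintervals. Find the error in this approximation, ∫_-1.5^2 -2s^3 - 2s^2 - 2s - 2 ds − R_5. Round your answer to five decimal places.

12.63792

Exact integral: ∫_-1.5^2 f(s) ds ≈ -21.8020833.
R_5 = -34.44.
Error ≈ -21.8020833 − (-34.44) ≈ 12.63792.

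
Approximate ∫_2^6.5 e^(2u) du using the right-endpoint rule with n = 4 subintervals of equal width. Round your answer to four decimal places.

Δu = (6.5 − 2)/4 = 1.125.
Right endpoints: 3.125, 4.25, 5.375, 6.5.
f(3.125) ≈ 518.0128, f(4.25) ≈ 4914.7688, f(5.375) ≈ 46630.0285, f(6.5) ≈ 442413.3920.
Sum = Δu · [f(3.125) + f(4.25) + f(5.375) + f(6.5)].
Sum ≈ 556285.7274.

556285.7274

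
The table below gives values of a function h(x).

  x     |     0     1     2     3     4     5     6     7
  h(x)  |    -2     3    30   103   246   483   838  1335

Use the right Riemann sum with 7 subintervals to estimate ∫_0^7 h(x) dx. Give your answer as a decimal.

3038

Δx = 1.
Sum = 1·[3 + 30 + 103 + 246 + 483 + 838 + 1335] = 3038.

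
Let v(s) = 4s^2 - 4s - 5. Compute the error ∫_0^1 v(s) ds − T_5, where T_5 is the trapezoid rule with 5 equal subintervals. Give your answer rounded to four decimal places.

-0.0267

Exact integral: ∫_0^1 v(s) ds ≈ -5.666667.
T_5 = -5.64.
Error ≈ -5.666667 − (-5.64) ≈ -0.0267.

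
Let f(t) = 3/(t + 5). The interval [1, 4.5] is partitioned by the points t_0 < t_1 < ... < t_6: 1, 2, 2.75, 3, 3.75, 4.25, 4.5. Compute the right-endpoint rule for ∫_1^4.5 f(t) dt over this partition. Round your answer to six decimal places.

1.310896

Subinterval widths: 1, 0.75, 0.25, 0.75, 0.5, 0.25.
Right endpoints: 2, 2.75, 3, 3.75, 4.25, 4.5.
f(2) = 3/7, f(2.75) = 12/31, f(3) = 0.375, f(3.75) = 12/35, f(4.25) = 12/37, f(4.5) = 6/19.
Sum = Σ Δt_i · f(t_i).
Sum ≈ 1.310896.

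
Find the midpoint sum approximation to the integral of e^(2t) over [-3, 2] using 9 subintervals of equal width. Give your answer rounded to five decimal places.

25.94259

Δt = (2 − (-3))/9 = 5/9.
Midpoints: -49/18, -13/6, -29/18, -19/18, -0.5, 1/18, 11/18, 7/6, 31/18.
f(-49/18) ≈ 0.00432, f(-13/6) ≈ 0.01312, f(-29/18) ≈ 0.03987, f(-19/18) ≈ 0.12110, f(-0.5) ≈ 0.36788, f(1/18) ≈ 1.11752, f(11/18) ≈ 3.39472, f(7/6) ≈ 10.31226, f(31/18) ≈ 31.32588.
Sum = Δt · [f(-49/18) + f(-13/6) + f(-29/18) + ...].
Sum ≈ 25.94259.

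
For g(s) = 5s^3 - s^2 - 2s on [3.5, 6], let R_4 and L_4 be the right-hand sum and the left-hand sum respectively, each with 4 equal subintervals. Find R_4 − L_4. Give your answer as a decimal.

523.046875

R_4 ≈ 1623.9208984.
L_4 ≈ 1100.8740234.
R_4 − L_4 = 523.046875.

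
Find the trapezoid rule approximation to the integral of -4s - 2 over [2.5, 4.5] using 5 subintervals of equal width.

-32

Δs = (4.5 − 2.5)/5 = 0.4.
f(2.5) = -12, f(2.9) = -13.6, f(3.3) = -15.2, f(3.7) = -16.8, f(4.1) = -18.4, f(4.5) = -20.
T_5 = (Δs/2)·[f(s_0) + 2f(s_1) + ... + 2f(s_{4}) + f(s_5)].
Sum = -32.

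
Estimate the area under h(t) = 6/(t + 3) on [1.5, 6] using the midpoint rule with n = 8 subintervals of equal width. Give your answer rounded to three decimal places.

4.156

Δt = (6 − 1.5)/8 = 0.5625.
Midpoints: 1.78125, 2.34375, 2.90625, 3.46875, 4.03125, 4.59375, 5.15625, 5.71875.
h(1.78125) = 64/51, h(2.34375) = 64/57, h(2.90625) = 64/63, h(3.46875) = 64/69, h(4.03125) = 64/75, h(4.59375) = 64/81, h(5.15625) = 64/87, h(5.71875) = 64/93.
Sum = Δt · [h(1.78125) + h(2.34375) + h(2.90625) + ...].
Sum ≈ 4.156.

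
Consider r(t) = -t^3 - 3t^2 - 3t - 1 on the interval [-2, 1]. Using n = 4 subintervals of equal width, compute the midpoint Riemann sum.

-3.5390625

Δt = (1 − (-2))/4 = 0.75.
Midpoints: -1.625, -0.875, -0.125, 0.625.
r(-1.625) = 125/512, r(-0.875) = -1/512, r(-0.125) = -343/512, r(0.625) = -2197/512.
Sum = Δt · [r(-1.625) + r(-0.875) + r(-0.125) + r(0.625)].
Sum = -3.5390625.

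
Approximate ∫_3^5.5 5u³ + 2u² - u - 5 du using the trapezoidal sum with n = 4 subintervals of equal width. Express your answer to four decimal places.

Δu = (5.5 − 3)/4 = 0.625.
f(3) = 145, f(3.625) = 130985/512, f(4.25) = 410.703125, f(4.875) = 315875/512, f(5.5) = 881.875.
T_4 = (Δu/2)·[f(u_0) + 2f(u_1) + 2f(u_2) + 2f(u_3) + f(u_4)].
Sum ≈ 1123.0713.

1123.0713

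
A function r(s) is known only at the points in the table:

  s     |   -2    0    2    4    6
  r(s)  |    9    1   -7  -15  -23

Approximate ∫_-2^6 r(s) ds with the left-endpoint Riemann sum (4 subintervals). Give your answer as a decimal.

Δs = 2.
Sum = 2·[9 + 1 + (-7) + (-15)] = -24.

-24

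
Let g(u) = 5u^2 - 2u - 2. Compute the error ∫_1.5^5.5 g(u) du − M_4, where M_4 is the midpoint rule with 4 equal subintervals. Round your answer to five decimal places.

Exact integral: ∫_1.5^5.5 g(u) du ≈ 235.6666667.
M_4 = 234.
Error ≈ 235.6666667 − 234 ≈ 1.66667.

1.66667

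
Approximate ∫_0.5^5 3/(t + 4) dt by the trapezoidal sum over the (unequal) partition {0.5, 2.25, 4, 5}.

Subinterval widths: 1.75, 1.75, 1.
f(0.5) = 2/3, f(2.25) = 0.48, f(4) = 0.375, f(5) = 1/3.
On each subinterval the trapezoid contributes (Δt_i/2)·[f(t_{i-1}) + f(t_i)].
Sum = 2.105625.

2.105625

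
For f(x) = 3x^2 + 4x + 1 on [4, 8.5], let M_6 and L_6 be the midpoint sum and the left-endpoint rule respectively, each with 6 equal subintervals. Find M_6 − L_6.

M_6 = 666.4921875.
L_6 = 598.359375.
M_6 − L_6 = 68.1328125.

68.1328125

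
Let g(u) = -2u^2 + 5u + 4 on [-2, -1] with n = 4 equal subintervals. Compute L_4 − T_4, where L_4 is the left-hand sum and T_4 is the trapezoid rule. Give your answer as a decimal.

-1.375

L_4 = -9.5625.
T_4 = -8.1875.
L_4 − T_4 = -1.375.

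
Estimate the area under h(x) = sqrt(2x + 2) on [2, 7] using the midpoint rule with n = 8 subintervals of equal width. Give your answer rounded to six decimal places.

Δx = (7 − 2)/8 = 0.625.
Midpoints: 2.3125, 2.9375, 3.5625, 4.1875, 4.8125, 5.4375, 6.0625, 6.6875.
h(2.3125) ≈ 2.573908, h(2.9375) ≈ 2.806243, h(3.5625) ≈ 3.020761, h(4.1875) ≈ 3.221025, h(4.8125) ≈ 3.409545, h(5.4375) ≈ 3.588175, h(6.0625) ≈ 3.758324, h(6.6875) ≈ 3.921097.
Sum = Δx · [h(2.3125) + h(2.9375) + h(3.5625) + ...].
Sum ≈ 16.436924.

16.436924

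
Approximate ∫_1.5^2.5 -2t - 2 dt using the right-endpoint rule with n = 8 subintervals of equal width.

-6.125

Δt = (2.5 − 1.5)/8 = 0.125.
Right endpoints: 1.625, 1.75, 1.875, 2, 2.125, 2.25, 2.375, 2.5.
f(1.625) = -5.25, f(1.75) = -5.5, f(1.875) = -5.75, f(2) = -6, f(2.125) = -6.25, f(2.25) = -6.5, f(2.375) = -6.75, f(2.5) = -7.
Sum = Δt · [f(1.625) + f(1.75) + f(1.875) + ...].
Sum = -6.125.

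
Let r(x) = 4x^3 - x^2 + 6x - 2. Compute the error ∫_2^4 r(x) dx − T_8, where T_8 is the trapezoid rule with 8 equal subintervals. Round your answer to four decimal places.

Exact integral: ∫_2^4 r(x) dx ≈ 253.333333.
T_8 = 254.0625.
Error ≈ 253.333333 − 254.0625 ≈ -0.7292.

-0.7292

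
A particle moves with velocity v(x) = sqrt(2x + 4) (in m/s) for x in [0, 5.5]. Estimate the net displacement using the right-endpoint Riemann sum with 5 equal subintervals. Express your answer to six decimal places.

Δx = (5.5 − 0)/5 = 1.1.
Right endpoints: 1.1, 2.2, 3.3, 4.4, 5.5.
v(1.1) ≈ 2.489980, v(2.2) ≈ 2.898275, v(3.3) ≈ 3.255764, v(4.4) ≈ 3.577709, v(5.5) ≈ 3.872983.
Sum = Δx · [v(1.1) + v(2.2) + v(3.3) + v(4.4) + v(5.5)].
Sum ≈ 17.704183.

17.704183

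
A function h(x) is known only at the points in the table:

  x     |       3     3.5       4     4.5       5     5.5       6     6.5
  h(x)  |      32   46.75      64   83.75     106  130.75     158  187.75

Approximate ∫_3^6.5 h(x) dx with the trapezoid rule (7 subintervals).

Δx = 0.5.
T_7 = (0.5/2)·[32 + 2·46.75 + 2·64 + 2·83.75 + 2·106 + 2·130.75 + 2·158 + 187.75] = 349.5625.

349.5625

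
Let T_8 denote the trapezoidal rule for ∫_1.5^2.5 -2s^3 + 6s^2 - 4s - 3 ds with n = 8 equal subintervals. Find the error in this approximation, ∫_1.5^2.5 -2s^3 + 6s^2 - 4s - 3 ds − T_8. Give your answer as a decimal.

0.015625

Exact integral: ∫_1.5^2.5 f(s) ds = -3.5.
T_8 = -3.515625.
Error = -3.5 − (-3.515625) = 0.015625.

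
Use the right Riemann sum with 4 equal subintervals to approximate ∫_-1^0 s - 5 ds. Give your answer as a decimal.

Δs = (0 − (-1))/4 = 0.25.
Right endpoints: -0.75, -0.5, -0.25, 0.
f(-0.75) = -5.75, f(-0.5) = -5.5, f(-0.25) = -5.25, f(0) = -5.
Sum = Δs · [f(-0.75) + f(-0.5) + f(-0.25) + f(0)].
Sum = -5.375.

-5.375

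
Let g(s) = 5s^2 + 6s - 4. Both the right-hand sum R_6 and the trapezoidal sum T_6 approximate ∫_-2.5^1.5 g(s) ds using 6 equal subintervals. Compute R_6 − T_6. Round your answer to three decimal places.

1.333

R_6 ≈ 6.48148.
T_6 ≈ 5.14815.
R_6 − T_6 ≈ 1.333.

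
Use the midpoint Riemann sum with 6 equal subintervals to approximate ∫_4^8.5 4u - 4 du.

94.5

Δu = (8.5 − 4)/6 = 0.75.
Midpoints: 4.375, 5.125, 5.875, 6.625, 7.375, 8.125.
f(4.375) = 13.5, f(5.125) = 16.5, f(5.875) = 19.5, f(6.625) = 22.5, f(7.375) = 25.5, f(8.125) = 28.5.
Sum = Δu · [f(4.375) + f(5.125) + f(5.875) + ...].
Sum = 94.5.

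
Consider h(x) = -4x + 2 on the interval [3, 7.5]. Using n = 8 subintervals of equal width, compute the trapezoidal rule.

Δx = (7.5 − 3)/8 = 0.5625.
h(3) = -10, h(3.5625) = -12.25, h(4.125) = -14.5, h(4.6875) = -16.75, h(5.25) = -19, h(5.8125) = -21.25, h(6.375) = -23.5, h(6.9375) = -25.75, h(7.5) = -28.
T_8 = (Δx/2)·[h(x_0) + 2h(x_1) + ... + 2h(x_{7}) + h(x_8)].
Sum = -85.5.

-85.5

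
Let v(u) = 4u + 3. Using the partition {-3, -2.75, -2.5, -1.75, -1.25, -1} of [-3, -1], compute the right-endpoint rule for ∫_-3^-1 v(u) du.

Subinterval widths: 0.25, 0.25, 0.75, 0.5, 0.25.
Right endpoints: -2.75, -2.5, -1.75, -1.25, -1.
v(-2.75) = -8, v(-2.5) = -7, v(-1.75) = -4, v(-1.25) = -2, v(-1) = -1.
Sum = Σ Δu_i · v(u_i).
Sum = -8.

-8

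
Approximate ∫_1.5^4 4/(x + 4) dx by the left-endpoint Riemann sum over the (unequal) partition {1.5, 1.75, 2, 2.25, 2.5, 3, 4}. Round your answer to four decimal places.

Subinterval widths: 0.25, 0.25, 0.25, 0.25, 0.5, 1.
Left endpoints: 1.5, 1.75, 2, 2.25, 2.5, 3.
f(1.5) = 8/11, f(1.75) = 16/23, f(2) = 2/3, f(2.25) = 0.64, f(2.5) = 8/13, f(3) = 4/7.
Sum = Σ Δx_i · f(x_i).
Sum ≈ 1.5615.

1.5615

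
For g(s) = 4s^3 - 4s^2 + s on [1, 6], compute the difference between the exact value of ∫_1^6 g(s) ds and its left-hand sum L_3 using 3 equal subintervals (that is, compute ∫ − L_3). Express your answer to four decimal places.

Exact integral: ∫_1^6 g(s) ds ≈ 1025.833333.
L_3 ≈ 509.629630.
Error ≈ 1025.833333 − 509.629630 ≈ 516.2037.

516.2037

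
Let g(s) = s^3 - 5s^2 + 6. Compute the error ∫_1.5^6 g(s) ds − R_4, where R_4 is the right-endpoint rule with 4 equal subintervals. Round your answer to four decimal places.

-30.6123

Exact integral: ∫_1.5^6 g(s) ds = -4.640625.
R_4 ≈ 25.971680.
Error ≈ -4.640625 − 25.971680 ≈ -30.6123.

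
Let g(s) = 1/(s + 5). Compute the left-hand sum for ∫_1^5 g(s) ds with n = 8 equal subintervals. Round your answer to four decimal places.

Δs = (5 − 1)/8 = 0.5.
Left endpoints: 1, 1.5, 2, 2.5, 3, 3.5, 4, 4.5.
g(1) = 1/6, g(1.5) = 2/13, g(2) = 1/7, g(2.5) = 2/15, g(3) = 0.125, g(3.5) = 2/17, g(4) = 1/9, g(4.5) = 2/19.
Sum = Δs · [g(1) + g(1.5) + g(2) + ...].
Sum ≈ 0.5279.

0.5279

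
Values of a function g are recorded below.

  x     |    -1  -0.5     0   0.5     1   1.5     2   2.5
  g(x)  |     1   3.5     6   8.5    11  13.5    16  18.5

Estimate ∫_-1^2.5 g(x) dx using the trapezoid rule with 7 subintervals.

34.125

Δx = 0.5.
T_7 = (0.5/2)·[1 + 2·3.5 + 2·6 + 2·8.5 + 2·11 + 2·13.5 + 2·16 + 18.5] = 34.125.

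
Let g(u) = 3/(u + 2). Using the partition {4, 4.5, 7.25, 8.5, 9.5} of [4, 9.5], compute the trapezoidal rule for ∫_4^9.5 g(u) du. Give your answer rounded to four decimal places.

1.9755

Subinterval widths: 0.5, 2.75, 1.25, 1.
g(4) = 0.5, g(4.5) = 6/13, g(7.25) = 12/37, g(8.5) = 2/7, g(9.5) = 6/23.
On each subinterval the trapezoid contributes (Δu_i/2)·[g(u_{i-1}) + g(u_i)].
Sum ≈ 1.9755.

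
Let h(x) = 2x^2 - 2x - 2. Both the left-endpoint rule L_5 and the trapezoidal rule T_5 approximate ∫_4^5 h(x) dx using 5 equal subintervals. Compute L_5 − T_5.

L_5 = 28.08.
T_5 = 29.68.
L_5 − T_5 = -1.6.

-1.6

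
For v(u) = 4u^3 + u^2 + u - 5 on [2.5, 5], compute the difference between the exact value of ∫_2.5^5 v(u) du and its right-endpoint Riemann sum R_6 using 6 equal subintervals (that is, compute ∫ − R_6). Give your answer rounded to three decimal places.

-98.900

Exact integral: ∫_2.5^5 v(u) du ≈ 619.27083.
R_6 ≈ 718.17130.
Error ≈ 619.27083 − 718.17130 ≈ -98.900.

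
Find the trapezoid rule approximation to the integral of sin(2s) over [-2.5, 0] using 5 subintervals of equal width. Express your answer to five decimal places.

Δs = (0 − (-2.5))/5 = 0.5.
f(-2.5) ≈ 0.95892, f(-2) ≈ 0.75680, f(-1.5) ≈ -0.14112, f(-1) ≈ -0.90930, f(-0.5) ≈ -0.84147, f(0) ≈ 0.00000.
T_5 = (Δs/2)·[f(s_0) + 2f(s_1) + ... + 2f(s_{4}) + f(s_5)].
Sum ≈ -0.32781.

-0.32781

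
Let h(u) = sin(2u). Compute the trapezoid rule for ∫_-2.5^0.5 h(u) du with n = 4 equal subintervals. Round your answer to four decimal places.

-0.1033

Δu = (0.5 − (-2.5))/4 = 0.75.
h(-2.5) ≈ 0.9589, h(-1.75) ≈ 0.3508, h(-1) ≈ -0.9093, h(-0.25) ≈ -0.4794, h(0.5) ≈ 0.8415.
T_4 = (Δu/2)·[h(u_0) + 2h(u_1) + 2h(u_2) + 2h(u_3) + h(u_4)].
Sum ≈ -0.1033.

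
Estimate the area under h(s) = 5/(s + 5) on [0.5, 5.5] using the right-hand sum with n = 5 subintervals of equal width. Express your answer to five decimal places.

Δs = (5.5 − 0.5)/5 = 1.
Right endpoints: 1.5, 2.5, 3.5, 4.5, 5.5.
h(1.5) = 10/13, h(2.5) = 2/3, h(3.5) = 10/17, h(4.5) = 10/19, h(5.5) = 10/21.
Sum = Δs · [h(1.5) + h(2.5) + h(3.5) + h(4.5) + h(5.5)].
Sum ≈ 3.02664.

3.02664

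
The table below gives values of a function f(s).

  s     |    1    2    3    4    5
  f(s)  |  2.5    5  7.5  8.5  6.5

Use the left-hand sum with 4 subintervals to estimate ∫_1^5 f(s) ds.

Δs = 1.
Sum = 1·[2.5 + 5 + 7.5 + 8.5] = 23.5.

23.5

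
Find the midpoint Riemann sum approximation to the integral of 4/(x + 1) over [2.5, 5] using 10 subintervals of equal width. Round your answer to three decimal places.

2.155

Δx = (5 − 2.5)/10 = 0.25.
Midpoints: 2.625, 2.875, 3.125, 3.375, 3.625, 3.875, 4.125, 4.375, 4.625, 4.875.
f(2.625) = 32/29, f(2.875) = 32/31, f(3.125) = 32/33, f(3.375) = 32/35, f(3.625) = 32/37, f(3.875) = 32/39, f(4.125) = 32/41, f(4.375) = 32/43, f(4.625) = 32/45, f(4.875) = 32/47.
Sum = Δx · [f(2.625) + f(2.875) + f(3.125) + ...].
Sum ≈ 2.155.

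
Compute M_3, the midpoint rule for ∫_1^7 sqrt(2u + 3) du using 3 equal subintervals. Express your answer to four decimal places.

Δu = (7 − 1)/3 = 2.
Midpoints: 2, 4, 6.
f(2) ≈ 2.6458, f(4) ≈ 3.3166, f(6) ≈ 3.8730.
Sum = Δu · [f(2) + f(4) + f(6)].
Sum ≈ 19.6707.

19.6707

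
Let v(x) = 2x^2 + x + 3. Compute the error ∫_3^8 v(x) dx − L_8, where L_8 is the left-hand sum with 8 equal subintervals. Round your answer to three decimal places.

Exact integral: ∫_3^8 v(x) dx ≈ 365.83333.
L_8 = 330.546875.
Error ≈ 365.83333 − 330.546875 ≈ 35.286.

35.286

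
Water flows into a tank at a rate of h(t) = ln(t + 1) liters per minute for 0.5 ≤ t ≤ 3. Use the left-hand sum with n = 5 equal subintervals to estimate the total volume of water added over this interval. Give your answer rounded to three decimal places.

Δt = (3 − 0.5)/5 = 0.5.
Left endpoints: 0.5, 1, 1.5, 2, 2.5.
h(0.5) ≈ 0.405, h(1) ≈ 0.693, h(1.5) ≈ 0.916, h(2) ≈ 1.099, h(2.5) ≈ 1.253.
Sum = Δt · [h(0.5) + h(1) + h(1.5) + h(2) + h(2.5)].
Sum ≈ 2.183.

2.183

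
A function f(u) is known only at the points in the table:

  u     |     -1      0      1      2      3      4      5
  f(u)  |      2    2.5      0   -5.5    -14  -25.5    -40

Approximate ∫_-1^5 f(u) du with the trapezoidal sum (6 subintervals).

-61.5

Δu = 1.
T_6 = (1/2)·[2 + 2·2.5 + 2·0 + 2·(-5.5) + 2·(-14) + 2·(-25.5) + (-40)] = -61.5.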